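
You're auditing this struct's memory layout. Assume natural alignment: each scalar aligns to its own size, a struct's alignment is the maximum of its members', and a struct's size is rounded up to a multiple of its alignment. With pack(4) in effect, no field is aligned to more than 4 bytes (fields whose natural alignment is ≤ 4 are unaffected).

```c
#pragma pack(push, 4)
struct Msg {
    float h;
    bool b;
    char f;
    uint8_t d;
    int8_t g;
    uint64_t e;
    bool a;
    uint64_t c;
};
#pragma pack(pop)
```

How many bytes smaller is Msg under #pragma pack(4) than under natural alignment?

natural layout:
  h at 0 (size 4, align 4) → ends 4
  b at 4 (size 1, align 1) → ends 5
  f at 5 (size 1, align 1) → ends 6
  d at 6 (size 1, align 1) → ends 7
  g at 7 (size 1, align 1) → ends 8
  e at 8 (size 8, align 8) → ends 16
  a at 16 (size 1, align 1) → ends 17
  pad 7 to align 8 for c
  c at 24 (size 8, align 8) → ends 32
  total 32 bytes, alignment 8
packed(4) layout:
  h at 0 (size 4, align 4) → ends 4
  b at 4 (size 1, align 1) → ends 5
  f at 5 (size 1, align 1) → ends 6
  d at 6 (size 1, align 1) → ends 7
  g at 7 (size 1, align 1) → ends 8
  e at 8 (size 8, align 4) → ends 16
  a at 16 (size 1, align 1) → ends 17
  pad 3 to align 4 for c
  c at 20 (size 8, align 4) → ends 28
  total 28 bytes, alignment 4
32 − 28 = 4

4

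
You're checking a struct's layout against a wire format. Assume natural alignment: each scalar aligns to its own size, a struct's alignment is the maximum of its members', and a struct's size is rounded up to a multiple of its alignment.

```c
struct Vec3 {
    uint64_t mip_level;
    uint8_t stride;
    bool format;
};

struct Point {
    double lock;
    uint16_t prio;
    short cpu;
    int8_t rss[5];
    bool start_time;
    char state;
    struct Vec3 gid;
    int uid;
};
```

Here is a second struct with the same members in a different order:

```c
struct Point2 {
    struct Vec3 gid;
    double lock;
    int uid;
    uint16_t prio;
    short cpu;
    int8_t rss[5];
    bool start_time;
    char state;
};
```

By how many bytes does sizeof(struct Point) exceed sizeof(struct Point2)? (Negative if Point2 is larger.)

Vec3: @0: mip_level [8B, align 8] → 8; @8: stride [1B, align 1] → 9; @9: format [1B, align 1] → 10; +6 tail pad (align 8); size 16, align 8
@0: lock [8B, align 8] → 8
@8: prio [2B, align 2] → 10
@10: cpu [2B, align 2] → 12
@12: rss [5B, align 1] → 17
@17: start_time [1B, align 1] → 18
@18: state [1B, align 1] → 19
+5 pad (align 8)
@24: gid [16B, align 8] → 40
@40: uid [4B, align 4] → 44
+4 tail pad (align 8)
size 48, align 8
— Point2 —
@0: gid [16B, align 8] → 16
@16: lock [8B, align 8] → 24
@24: uid [4B, align 4] → 28
@28: prio [2B, align 2] → 30
@30: cpu [2B, align 2] → 32
@32: rss [5B, align 1] → 37
@37: start_time [1B, align 1] → 38
@38: state [1B, align 1] → 39
+1 tail pad (align 8)
size 40, align 8
48 − 40 = 8

8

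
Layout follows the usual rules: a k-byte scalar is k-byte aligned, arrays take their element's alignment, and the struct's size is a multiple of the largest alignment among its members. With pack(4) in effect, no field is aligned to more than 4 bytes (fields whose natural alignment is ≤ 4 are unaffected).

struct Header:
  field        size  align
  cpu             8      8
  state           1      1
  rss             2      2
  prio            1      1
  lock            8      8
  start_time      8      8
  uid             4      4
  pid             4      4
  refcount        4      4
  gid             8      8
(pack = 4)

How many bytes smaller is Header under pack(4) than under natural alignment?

natural layout:
  cpu at 0 (size 8, align 8) → ends 8
  state at 8 (size 1, align 1) → ends 9
  pad 1 to align 2 for rss
  rss at 10 (size 2, align 2) → ends 12
  prio at 12 (size 1, align 1) → ends 13
  pad 3 to align 8 for lock
  lock at 16 (size 8, align 8) → ends 24
  start_time at 24 (size 8, align 8) → ends 32
  uid at 32 (size 4, align 4) → ends 36
  pid at 36 (size 4, align 4) → ends 40
  refcount at 40 (size 4, align 4) → ends 44
  pad 4 to align 8 for gid
  gid at 48 (size 8, align 8) → ends 56
  total 56 bytes, alignment 8
packed(4) layout:
  cpu at 0 (size 8, align 4) → ends 8
  state at 8 (size 1, align 1) → ends 9
  pad 1 to align 2 for rss
  rss at 10 (size 2, align 2) → ends 12
  prio at 12 (size 1, align 1) → ends 13
  pad 3 to align 4 for lock
  lock at 16 (size 8, align 4) → ends 24
  start_time at 24 (size 8, align 4) → ends 32
  uid at 32 (size 4, align 4) → ends 36
  pid at 36 (size 4, align 4) → ends 40
  refcount at 40 (size 4, align 4) → ends 44
  gid at 44 (size 8, align 4) → ends 52
  total 52 bytes, alignment 4
56 − 52 = 4

4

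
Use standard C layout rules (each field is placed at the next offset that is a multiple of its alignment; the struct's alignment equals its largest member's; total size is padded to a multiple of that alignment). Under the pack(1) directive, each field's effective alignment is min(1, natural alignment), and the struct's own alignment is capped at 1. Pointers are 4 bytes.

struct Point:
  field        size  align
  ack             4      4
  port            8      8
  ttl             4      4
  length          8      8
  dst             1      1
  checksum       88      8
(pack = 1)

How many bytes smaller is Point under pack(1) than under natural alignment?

natural layout:
  0..4  ack  (4B, 4-aligned)
  4..8  -- padding (4B)
  8..16  port  (8B, 8-aligned)
  16..20  ttl  (4B, 4-aligned)
  20..24  -- padding (4B)
  24..32  length  (8B, 8-aligned)
  32..33  dst  (1B, 1-aligned)
  33..40  -- padding (7B)
  40..128  checksum  (88B, 8-aligned)
  sizeof = 128, alignof = 8
packed(1) layout:
  0..4  ack  (4B, 1-aligned)
  4..12  port  (8B, 1-aligned)
  12..16  ttl  (4B, 1-aligned)
  16..24  length  (8B, 1-aligned)
  24..25  dst  (1B, 1-aligned)
  25..113  checksum  (88B, 1-aligned)
  sizeof = 113, alignof = 1
128 − 113 = 15

15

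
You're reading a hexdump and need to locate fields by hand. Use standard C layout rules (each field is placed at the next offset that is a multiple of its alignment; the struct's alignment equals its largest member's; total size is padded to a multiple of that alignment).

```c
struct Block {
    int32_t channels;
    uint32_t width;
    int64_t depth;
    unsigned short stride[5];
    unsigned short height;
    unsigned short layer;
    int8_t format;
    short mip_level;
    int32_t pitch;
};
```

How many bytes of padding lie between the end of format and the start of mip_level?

channels at 0 (size 4, align 4) → ends 4
width at 4 (size 4, align 4) → ends 8
depth at 8 (size 8, align 8) → ends 16
stride at 16 (size 10, align 2) → ends 26
height at 26 (size 2, align 2) → ends 28
layer at 28 (size 2, align 2) → ends 30
format at 30 (size 1, align 1) → ends 31
pad 1 to align 2 for mip_level
mip_level at 32 (size 2, align 2) → ends 34

1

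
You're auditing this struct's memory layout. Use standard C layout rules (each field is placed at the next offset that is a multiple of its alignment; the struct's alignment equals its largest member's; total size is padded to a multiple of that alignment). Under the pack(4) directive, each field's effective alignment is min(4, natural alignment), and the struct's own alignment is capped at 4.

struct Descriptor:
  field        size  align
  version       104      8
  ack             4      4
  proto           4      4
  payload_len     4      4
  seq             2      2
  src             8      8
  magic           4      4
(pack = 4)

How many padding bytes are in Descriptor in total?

2

0..104  version  (104B, 4-aligned)
104..108  ack  (4B, 4-aligned)
108..112  proto  (4B, 4-aligned)
112..116  payload_len  (4B, 4-aligned)
116..118  seq  (2B, 2-aligned)
118..120  -- padding (2B)
120..128  src  (8B, 4-aligned)
128..132  magic  (4B, 4-aligned)
sizeof = 132, alignof = 4
data bytes 130, size 132 → padding 2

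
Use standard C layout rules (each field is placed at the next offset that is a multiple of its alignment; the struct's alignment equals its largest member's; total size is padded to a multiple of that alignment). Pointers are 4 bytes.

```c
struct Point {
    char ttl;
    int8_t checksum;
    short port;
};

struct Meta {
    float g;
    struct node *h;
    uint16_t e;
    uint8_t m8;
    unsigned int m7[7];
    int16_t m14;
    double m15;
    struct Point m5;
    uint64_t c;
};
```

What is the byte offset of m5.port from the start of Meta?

Point: @0: ttl [1B, align 1] → 1; @1: checksum [1B, align 1] → 2; @2: port [2B, align 2] → 4; size 4, align 2
@0: g [4B, align 4] → 4
@4: h [4B, align 4] → 8
@8: e [2B, align 2] → 10
@10: m8 [1B, align 1] → 11
+1 pad (align 4)
@12: m7 [28B, align 4] → 40
@40: m14 [2B, align 2] → 42
+6 pad (align 8)
@48: m15 [8B, align 8] → 56
@56: m5 [4B, align 2] → 60
within Point: port at 2
56 + 2 = 58

58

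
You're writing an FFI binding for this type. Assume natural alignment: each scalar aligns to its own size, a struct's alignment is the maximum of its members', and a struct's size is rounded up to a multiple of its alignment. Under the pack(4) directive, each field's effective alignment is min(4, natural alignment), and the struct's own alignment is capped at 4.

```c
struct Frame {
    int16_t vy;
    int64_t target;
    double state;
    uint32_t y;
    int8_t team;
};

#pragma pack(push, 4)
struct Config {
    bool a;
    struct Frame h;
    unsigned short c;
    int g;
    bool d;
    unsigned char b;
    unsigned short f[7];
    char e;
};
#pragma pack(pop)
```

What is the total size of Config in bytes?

Frame: vy at 0 (size 2, align 2) → ends 2; pad 6 to align 8 for target; target at 8 (size 8, align 8) → ends 16; state at 16 (size 8, align 8) → ends 24; y at 24 (size 4, align 4) → ends 28; team at 28 (size 1, align 1) → ends 29; tail pad 3 to reach multiple of 8; total 32 bytes, alignment 8
a at 0 (size 1, align 1) → ends 1
pad 3 to align 4 for h
h at 4 (size 32, align 4) → ends 36
c at 36 (size 2, align 2) → ends 38
pad 2 to align 4 for g
g at 40 (size 4, align 4) → ends 44
d at 44 (size 1, align 1) → ends 45
b at 45 (size 1, align 1) → ends 46
f at 46 (size 14, align 2) → ends 60
e at 60 (size 1, align 1) → ends 61
tail pad 3 to reach multiple of 4
total 64 bytes, alignment 4

64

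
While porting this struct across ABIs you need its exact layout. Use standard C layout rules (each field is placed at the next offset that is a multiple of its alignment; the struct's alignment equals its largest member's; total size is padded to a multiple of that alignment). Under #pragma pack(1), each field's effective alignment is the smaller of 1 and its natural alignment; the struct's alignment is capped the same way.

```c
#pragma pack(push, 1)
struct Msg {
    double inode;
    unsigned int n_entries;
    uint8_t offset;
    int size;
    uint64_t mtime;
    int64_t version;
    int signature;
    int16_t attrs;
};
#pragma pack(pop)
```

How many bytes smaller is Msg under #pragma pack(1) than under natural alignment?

natural layout:
  inode at 0 (size 8, align 8) → ends 8
  n_entries at 8 (size 4, align 4) → ends 12
  offset at 12 (size 1, align 1) → ends 13
  pad 3 to align 4 for size
  size at 16 (size 4, align 4) → ends 20
  pad 4 to align 8 for mtime
  mtime at 24 (size 8, align 8) → ends 32
  version at 32 (size 8, align 8) → ends 40
  signature at 40 (size 4, align 4) → ends 44
  attrs at 44 (size 2, align 2) → ends 46
  tail pad 2 to reach multiple of 8
  total 48 bytes, alignment 8
packed(1) layout:
  inode at 0 (size 8, align 1) → ends 8
  n_entries at 8 (size 4, align 1) → ends 12
  offset at 12 (size 1, align 1) → ends 13
  size at 13 (size 4, align 1) → ends 17
  mtime at 17 (size 8, align 1) → ends 25
  version at 25 (size 8, align 1) → ends 33
  signature at 33 (size 4, align 1) → ends 37
  attrs at 37 (size 2, align 1) → ends 39
  total 39 bytes, alignment 1
48 − 39 = 9

9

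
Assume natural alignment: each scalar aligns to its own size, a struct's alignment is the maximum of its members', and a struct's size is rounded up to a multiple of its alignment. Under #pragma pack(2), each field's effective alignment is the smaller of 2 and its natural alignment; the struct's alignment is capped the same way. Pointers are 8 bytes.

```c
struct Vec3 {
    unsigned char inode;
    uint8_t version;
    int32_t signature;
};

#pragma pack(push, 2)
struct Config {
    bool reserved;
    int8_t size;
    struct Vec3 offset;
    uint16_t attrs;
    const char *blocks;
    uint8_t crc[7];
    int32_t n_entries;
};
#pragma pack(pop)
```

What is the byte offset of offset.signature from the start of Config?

6

Vec3: @0: inode [1B, align 1] → 1; @1: version [1B, align 1] → 2; +2 pad (align 4); @4: signature [4B, align 4] → 8; size 8, align 4
@0: reserved [1B, align 1] → 1
@1: size [1B, align 1] → 2
@2: offset [8B, align 2] → 10
within Vec3: signature at 4
2 + 4 = 6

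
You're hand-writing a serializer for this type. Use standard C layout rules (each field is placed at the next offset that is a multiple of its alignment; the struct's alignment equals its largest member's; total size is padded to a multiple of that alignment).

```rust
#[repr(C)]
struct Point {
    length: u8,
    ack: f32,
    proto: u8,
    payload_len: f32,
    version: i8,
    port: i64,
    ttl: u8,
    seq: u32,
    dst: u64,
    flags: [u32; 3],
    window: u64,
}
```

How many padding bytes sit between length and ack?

@0: length [1B, align 1] → 1
+3 pad (align 4)
@4: ack [4B, align 4] → 8

3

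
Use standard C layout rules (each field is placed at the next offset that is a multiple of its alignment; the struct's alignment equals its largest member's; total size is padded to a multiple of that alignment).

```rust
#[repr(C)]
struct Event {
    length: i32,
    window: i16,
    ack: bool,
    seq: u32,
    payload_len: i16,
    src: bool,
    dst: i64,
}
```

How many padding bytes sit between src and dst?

1

0..4  length  (4B, 4-aligned)
4..6  window  (2B, 2-aligned)
6..7  ack  (1B, 1-aligned)
7..8  -- padding (1B)
8..12  seq  (4B, 4-aligned)
12..14  payload_len  (2B, 2-aligned)
14..15  src  (1B, 1-aligned)
15..16  -- padding (1B)
16..24  dst  (8B, 8-aligned)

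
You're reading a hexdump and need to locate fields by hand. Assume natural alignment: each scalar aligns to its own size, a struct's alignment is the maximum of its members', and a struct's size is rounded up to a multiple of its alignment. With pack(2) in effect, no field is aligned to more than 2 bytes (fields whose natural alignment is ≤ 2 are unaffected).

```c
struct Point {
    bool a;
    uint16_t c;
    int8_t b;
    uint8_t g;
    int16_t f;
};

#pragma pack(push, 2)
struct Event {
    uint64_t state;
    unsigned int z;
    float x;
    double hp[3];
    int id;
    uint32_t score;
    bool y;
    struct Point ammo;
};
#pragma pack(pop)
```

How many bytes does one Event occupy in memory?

Point: @0: a [1B, align 1] → 1; +1 pad (align 2); @2: c [2B, align 2] → 4; @4: b [1B, align 1] → 5; @5: g [1B, align 1] → 6; @6: f [2B, align 2] → 8; size 8, align 2
@0: state [8B, align 2] → 8
@8: z [4B, align 2] → 12
@12: x [4B, align 2] → 16
@16: hp [24B, align 2] → 40
@40: id [4B, align 2] → 44
@44: score [4B, align 2] → 48
@48: y [1B, align 1] → 49
+1 pad (align 2)
@50: ammo [8B, align 2] → 58
size 58, align 2

58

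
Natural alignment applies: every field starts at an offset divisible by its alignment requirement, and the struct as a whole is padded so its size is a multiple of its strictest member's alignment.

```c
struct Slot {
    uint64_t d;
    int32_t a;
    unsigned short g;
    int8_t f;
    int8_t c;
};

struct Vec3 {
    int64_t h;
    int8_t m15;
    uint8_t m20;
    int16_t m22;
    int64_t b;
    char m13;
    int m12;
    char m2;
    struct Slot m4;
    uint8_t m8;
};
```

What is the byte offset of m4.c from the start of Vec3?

Slot: @0: d [8B, align 8] → 8; @8: a [4B, align 4] → 12; @12: g [2B, align 2] → 14; @14: f [1B, align 1] → 15; @15: c [1B, align 1] → 16; size 16, align 8
@0: h [8B, align 8] → 8
@8: m15 [1B, align 1] → 9
@9: m20 [1B, align 1] → 10
@10: m22 [2B, align 2] → 12
+4 pad (align 8)
@16: b [8B, align 8] → 24
@24: m13 [1B, align 1] → 25
+3 pad (align 4)
@28: m12 [4B, align 4] → 32
@32: m2 [1B, align 1] → 33
+7 pad (align 8)
@40: m4 [16B, align 8] → 56
within Slot: c at 15
40 + 15 = 55

55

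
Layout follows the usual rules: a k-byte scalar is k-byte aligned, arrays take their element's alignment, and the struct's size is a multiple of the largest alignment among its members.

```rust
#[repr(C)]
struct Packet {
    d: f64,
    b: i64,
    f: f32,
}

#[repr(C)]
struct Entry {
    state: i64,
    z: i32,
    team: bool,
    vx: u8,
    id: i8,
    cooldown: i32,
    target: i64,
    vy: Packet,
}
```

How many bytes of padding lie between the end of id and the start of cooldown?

1

Packet: 0..8  d  (8B, 8-aligned); 8..16  b  (8B, 8-aligned); 16..20  f  (4B, 4-aligned); 20..24  -- tail padding (4B); sizeof = 24, alignof = 8
0..8  state  (8B, 8-aligned)
8..12  z  (4B, 4-aligned)
12..13  team  (1B, 1-aligned)
13..14  vx  (1B, 1-aligned)
14..15  id  (1B, 1-aligned)
15..16  -- padding (1B)
16..20  cooldown  (4B, 4-aligned)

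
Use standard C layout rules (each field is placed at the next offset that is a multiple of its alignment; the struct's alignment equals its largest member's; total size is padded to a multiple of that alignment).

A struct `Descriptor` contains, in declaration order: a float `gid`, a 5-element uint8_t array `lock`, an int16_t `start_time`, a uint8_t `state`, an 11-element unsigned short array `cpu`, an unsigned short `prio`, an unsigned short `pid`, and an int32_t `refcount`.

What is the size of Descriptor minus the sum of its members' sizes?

2

@0: gid [4B, align 4] → 4
@4: lock [5B, align 1] → 9
+1 pad (align 2)
@10: start_time [2B, align 2] → 12
@12: state [1B, align 1] → 13
+1 pad (align 2)
@14: cpu [22B, align 2] → 36
@36: prio [2B, align 2] → 38
@38: pid [2B, align 2] → 40
@40: refcount [4B, align 4] → 44
size 44, align 4
data bytes 42, size 44 → padding 2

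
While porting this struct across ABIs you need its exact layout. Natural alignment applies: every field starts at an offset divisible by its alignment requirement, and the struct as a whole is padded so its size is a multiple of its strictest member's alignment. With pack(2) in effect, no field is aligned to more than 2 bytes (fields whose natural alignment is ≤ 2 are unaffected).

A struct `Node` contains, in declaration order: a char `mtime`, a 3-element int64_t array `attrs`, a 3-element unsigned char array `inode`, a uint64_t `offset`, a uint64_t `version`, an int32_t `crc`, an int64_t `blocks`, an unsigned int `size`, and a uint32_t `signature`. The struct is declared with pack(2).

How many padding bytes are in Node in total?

2

0..1  mtime  (1B, 1-aligned)
1..2  -- padding (1B)
2..26  attrs  (24B, 2-aligned)
26..29  inode  (3B, 1-aligned)
29..30  -- padding (1B)
30..38  offset  (8B, 2-aligned)
38..46  version  (8B, 2-aligned)
46..50  crc  (4B, 2-aligned)
50..58  blocks  (8B, 2-aligned)
58..62  size  (4B, 2-aligned)
62..66  signature  (4B, 2-aligned)
sizeof = 66, alignof = 2
data bytes 64, size 66 → padding 2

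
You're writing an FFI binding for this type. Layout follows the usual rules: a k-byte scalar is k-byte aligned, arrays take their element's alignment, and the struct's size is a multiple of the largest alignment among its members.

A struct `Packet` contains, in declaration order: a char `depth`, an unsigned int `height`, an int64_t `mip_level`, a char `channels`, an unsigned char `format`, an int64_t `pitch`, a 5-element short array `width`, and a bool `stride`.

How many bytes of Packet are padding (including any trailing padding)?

14

depth at 0 (size 1, align 1) → ends 1
pad 3 to align 4 for height
height at 4 (size 4, align 4) → ends 8
mip_level at 8 (size 8, align 8) → ends 16
channels at 16 (size 1, align 1) → ends 17
format at 17 (size 1, align 1) → ends 18
pad 6 to align 8 for pitch
pitch at 24 (size 8, align 8) → ends 32
width at 32 (size 10, align 2) → ends 42
stride at 42 (size 1, align 1) → ends 43
tail pad 5 to reach multiple of 8
total 48 bytes, alignment 8
data bytes 34, size 48 → padding 14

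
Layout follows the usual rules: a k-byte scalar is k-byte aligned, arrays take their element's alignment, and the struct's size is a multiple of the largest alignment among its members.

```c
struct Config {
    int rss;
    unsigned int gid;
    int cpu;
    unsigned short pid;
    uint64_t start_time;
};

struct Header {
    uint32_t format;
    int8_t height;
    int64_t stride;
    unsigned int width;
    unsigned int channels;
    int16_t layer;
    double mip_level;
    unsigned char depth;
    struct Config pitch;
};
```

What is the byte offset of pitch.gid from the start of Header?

52

Config: @0: rss [4B, align 4] → 4; @4: gid [4B, align 4] → 8; @8: cpu [4B, align 4] → 12; @12: pid [2B, align 2] → 14; +2 pad (align 8); @16: start_time [8B, align 8] → 24; size 24, align 8
@0: format [4B, align 4] → 4
@4: height [1B, align 1] → 5
+3 pad (align 8)
@8: stride [8B, align 8] → 16
@16: width [4B, align 4] → 20
@20: channels [4B, align 4] → 24
@24: layer [2B, align 2] → 26
+6 pad (align 8)
@32: mip_level [8B, align 8] → 40
@40: depth [1B, align 1] → 41
+7 pad (align 8)
@48: pitch [24B, align 8] → 72
within Config: gid at 4
48 + 4 = 52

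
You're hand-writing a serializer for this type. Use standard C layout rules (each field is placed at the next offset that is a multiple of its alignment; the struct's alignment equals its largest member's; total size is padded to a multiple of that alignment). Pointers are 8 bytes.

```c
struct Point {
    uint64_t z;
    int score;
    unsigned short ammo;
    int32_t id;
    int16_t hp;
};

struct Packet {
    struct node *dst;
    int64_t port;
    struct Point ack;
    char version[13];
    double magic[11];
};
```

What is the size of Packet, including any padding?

Point: @0: z [8B, align 8] → 8; @8: score [4B, align 4] → 12; @12: ammo [2B, align 2] → 14; +2 pad (align 4); @16: id [4B, align 4] → 20; @20: hp [2B, align 2] → 22; +2 tail pad (align 8); size 24, align 8
@0: dst [8B, align 8] → 8
@8: port [8B, align 8] → 16
@16: ack [24B, align 8] → 40
@40: version [13B, align 1] → 53
+3 pad (align 8)
@56: magic [88B, align 8] → 144
size 144, align 8

144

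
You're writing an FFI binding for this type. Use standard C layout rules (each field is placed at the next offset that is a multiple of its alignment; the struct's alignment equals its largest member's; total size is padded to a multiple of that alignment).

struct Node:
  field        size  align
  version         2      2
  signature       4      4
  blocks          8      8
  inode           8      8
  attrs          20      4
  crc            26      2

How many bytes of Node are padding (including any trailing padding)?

4

version at 0 (size 2, align 2) → ends 2
pad 2 to align 4 for signature
signature at 4 (size 4, align 4) → ends 8
blocks at 8 (size 8, align 8) → ends 16
inode at 16 (size 8, align 8) → ends 24
attrs at 24 (size 20, align 4) → ends 44
crc at 44 (size 26, align 2) → ends 70
tail pad 2 to reach multiple of 8
total 72 bytes, alignment 8
data bytes 68, size 72 → padding 4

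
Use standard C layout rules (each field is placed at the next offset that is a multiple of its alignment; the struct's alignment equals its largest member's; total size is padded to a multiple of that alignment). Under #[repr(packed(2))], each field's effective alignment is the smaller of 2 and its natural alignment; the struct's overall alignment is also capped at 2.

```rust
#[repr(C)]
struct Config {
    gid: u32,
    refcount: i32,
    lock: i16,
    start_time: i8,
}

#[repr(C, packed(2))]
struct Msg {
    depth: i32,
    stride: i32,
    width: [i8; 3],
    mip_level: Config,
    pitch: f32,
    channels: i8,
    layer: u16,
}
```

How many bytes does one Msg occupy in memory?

32 bytes

Config: @0: gid [4B, align 4] → 4; @4: refcount [4B, align 4] → 8; @8: lock [2B, align 2] → 10; @10: start_time [1B, align 1] → 11; +1 tail pad (align 4); size 12, align 4
@0: depth [4B, align 2] → 4
@4: stride [4B, align 2] → 8
@8: width [3B, align 1] → 11
+1 pad (align 2)
@12: mip_level [12B, align 2] → 24
@24: pitch [4B, align 2] → 28
@28: channels [1B, align 1] → 29
+1 pad (align 2)
@30: layer [2B, align 2] → 32
size 32, align 2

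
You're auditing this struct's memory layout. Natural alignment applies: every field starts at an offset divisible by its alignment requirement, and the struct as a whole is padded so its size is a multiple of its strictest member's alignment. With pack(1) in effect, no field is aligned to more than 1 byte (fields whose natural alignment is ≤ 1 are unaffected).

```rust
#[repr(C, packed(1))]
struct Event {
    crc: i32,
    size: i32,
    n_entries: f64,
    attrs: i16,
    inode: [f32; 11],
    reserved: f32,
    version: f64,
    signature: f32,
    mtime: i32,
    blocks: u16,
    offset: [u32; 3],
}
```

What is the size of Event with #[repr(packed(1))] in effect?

96

0..4  crc  (4B, 1-aligned)
4..8  size  (4B, 1-aligned)
8..16  n_entries  (8B, 1-aligned)
16..18  attrs  (2B, 1-aligned)
18..62  inode  (44B, 1-aligned)
62..66  reserved  (4B, 1-aligned)
66..74  version  (8B, 1-aligned)
74..78  signature  (4B, 1-aligned)
78..82  mtime  (4B, 1-aligned)
82..84  blocks  (2B, 1-aligned)
84..96  offset  (12B, 1-aligned)
sizeof = 96, alignof = 1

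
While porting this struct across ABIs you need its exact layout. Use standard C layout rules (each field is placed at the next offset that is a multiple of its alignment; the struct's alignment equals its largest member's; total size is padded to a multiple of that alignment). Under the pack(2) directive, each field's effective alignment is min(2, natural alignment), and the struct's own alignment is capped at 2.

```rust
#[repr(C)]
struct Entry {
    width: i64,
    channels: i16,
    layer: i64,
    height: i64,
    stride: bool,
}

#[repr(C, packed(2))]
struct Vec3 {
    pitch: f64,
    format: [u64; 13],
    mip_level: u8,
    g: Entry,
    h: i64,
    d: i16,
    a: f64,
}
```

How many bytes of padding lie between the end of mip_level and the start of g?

Entry: width at 0 (size 8, align 8) → ends 8; channels at 8 (size 2, align 2) → ends 10; pad 6 to align 8 for layer; layer at 16 (size 8, align 8) → ends 24; height at 24 (size 8, align 8) → ends 32; stride at 32 (size 1, align 1) → ends 33; tail pad 7 to reach multiple of 8; total 40 bytes, alignment 8
pitch at 0 (size 8, align 2) → ends 8
format at 8 (size 104, align 2) → ends 112
mip_level at 112 (size 1, align 1) → ends 113
pad 1 to align 2 for g
g at 114 (size 40, align 2) → ends 154

1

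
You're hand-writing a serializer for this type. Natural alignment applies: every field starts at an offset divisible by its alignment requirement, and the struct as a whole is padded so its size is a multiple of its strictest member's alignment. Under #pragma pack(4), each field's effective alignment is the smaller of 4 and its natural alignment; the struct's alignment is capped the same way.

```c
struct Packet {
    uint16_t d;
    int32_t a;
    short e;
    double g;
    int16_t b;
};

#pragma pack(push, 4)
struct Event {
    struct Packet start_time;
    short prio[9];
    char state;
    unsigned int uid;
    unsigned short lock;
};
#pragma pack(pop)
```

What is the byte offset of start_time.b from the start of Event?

24

Packet: 0..2  d  (2B, 2-aligned); 2..4  -- padding (2B); 4..8  a  (4B, 4-aligned); 8..10  e  (2B, 2-aligned); 10..16  -- padding (6B); 16..24  g  (8B, 8-aligned); 24..26  b  (2B, 2-aligned); 26..32  -- tail padding (6B); sizeof = 32, alignof = 8
0..32  start_time  (32B, 4-aligned)
within Packet: b at 24
0 + 24 = 24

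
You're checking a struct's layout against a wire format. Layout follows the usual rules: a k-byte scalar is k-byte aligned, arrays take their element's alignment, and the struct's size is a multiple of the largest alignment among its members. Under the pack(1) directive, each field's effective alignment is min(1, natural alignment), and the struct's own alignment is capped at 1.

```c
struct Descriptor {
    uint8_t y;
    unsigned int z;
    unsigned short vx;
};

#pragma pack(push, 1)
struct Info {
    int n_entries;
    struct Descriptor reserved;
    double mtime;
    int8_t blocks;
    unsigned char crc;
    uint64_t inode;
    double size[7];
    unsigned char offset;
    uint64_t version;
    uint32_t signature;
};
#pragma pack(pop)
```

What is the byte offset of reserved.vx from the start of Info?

12

Descriptor: @0: y [1B, align 1] → 1; +3 pad (align 4); @4: z [4B, align 4] → 8; @8: vx [2B, align 2] → 10; +2 tail pad (align 4); size 12, align 4
@0: n_entries [4B, align 1] → 4
@4: reserved [12B, align 1] → 16
within Descriptor: vx at 8
4 + 8 = 12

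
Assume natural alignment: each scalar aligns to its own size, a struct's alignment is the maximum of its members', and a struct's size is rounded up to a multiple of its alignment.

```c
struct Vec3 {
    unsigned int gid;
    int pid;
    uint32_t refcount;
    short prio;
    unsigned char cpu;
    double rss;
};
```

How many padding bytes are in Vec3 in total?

1

0..4  gid  (4B, 4-aligned)
4..8  pid  (4B, 4-aligned)
8..12  refcount  (4B, 4-aligned)
12..14  prio  (2B, 2-aligned)
14..15  cpu  (1B, 1-aligned)
15..16  -- padding (1B)
16..24  rss  (8B, 8-aligned)
sizeof = 24, alignof = 8
data bytes 23, size 24 → padding 1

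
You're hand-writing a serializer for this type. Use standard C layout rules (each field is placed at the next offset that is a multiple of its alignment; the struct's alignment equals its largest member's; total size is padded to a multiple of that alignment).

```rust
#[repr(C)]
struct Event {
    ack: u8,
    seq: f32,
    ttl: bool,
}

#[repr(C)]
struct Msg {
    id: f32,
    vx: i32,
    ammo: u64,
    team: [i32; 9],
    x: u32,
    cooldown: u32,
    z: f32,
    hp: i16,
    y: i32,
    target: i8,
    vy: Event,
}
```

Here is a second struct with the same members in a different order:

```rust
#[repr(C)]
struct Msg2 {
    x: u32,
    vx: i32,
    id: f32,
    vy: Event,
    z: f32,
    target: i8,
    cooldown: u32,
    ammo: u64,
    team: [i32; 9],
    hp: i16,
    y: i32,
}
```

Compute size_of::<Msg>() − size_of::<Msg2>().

Event: @0: ack [1B, align 1] → 1; +3 pad (align 4); @4: seq [4B, align 4] → 8; @8: ttl [1B, align 1] → 9; +3 tail pad (align 4); size 12, align 4
@0: id [4B, align 4] → 4
@4: vx [4B, align 4] → 8
@8: ammo [8B, align 8] → 16
@16: team [36B, align 4] → 52
@52: x [4B, align 4] → 56
@56: cooldown [4B, align 4] → 60
@60: z [4B, align 4] → 64
@64: hp [2B, align 2] → 66
+2 pad (align 4)
@68: y [4B, align 4] → 72
@72: target [1B, align 1] → 73
+3 pad (align 4)
@76: vy [12B, align 4] → 88
size 88, align 8
— Msg2 —
@0: x [4B, align 4] → 4
@4: vx [4B, align 4] → 8
@8: id [4B, align 4] → 12
@12: vy [12B, align 4] → 24
@24: z [4B, align 4] → 28
@28: target [1B, align 1] → 29
+3 pad (align 4)
@32: cooldown [4B, align 4] → 36
+4 pad (align 8)
@40: ammo [8B, align 8] → 48
@48: team [36B, align 4] → 84
@84: hp [2B, align 2] → 86
+2 pad (align 4)
@88: y [4B, align 4] → 92
+4 tail pad (align 8)
size 96, align 8
88 − 96 = -8

-8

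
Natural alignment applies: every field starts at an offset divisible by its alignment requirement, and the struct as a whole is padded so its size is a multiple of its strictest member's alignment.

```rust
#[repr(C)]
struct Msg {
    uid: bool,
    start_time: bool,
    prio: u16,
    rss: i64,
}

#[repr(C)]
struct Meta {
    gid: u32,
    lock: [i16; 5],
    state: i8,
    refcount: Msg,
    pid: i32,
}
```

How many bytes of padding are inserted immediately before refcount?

Msg: @0: uid [1B, align 1] → 1; @1: start_time [1B, align 1] → 2; @2: prio [2B, align 2] → 4; +4 pad (align 8); @8: rss [8B, align 8] → 16; size 16, align 8
@0: gid [4B, align 4] → 4
@4: lock [10B, align 2] → 14
@14: state [1B, align 1] → 15
+1 pad (align 8)
@16: refcount [16B, align 8] → 32

1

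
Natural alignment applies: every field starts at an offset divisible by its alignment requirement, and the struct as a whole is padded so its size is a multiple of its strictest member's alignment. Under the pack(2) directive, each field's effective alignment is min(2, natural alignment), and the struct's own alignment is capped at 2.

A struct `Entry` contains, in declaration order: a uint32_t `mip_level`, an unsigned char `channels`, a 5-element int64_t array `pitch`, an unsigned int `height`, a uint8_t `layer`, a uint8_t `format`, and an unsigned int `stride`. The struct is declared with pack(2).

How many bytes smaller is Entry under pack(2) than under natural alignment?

natural layout:
  @0: mip_level [4B, align 4] → 4
  @4: channels [1B, align 1] → 5
  +3 pad (align 8)
  @8: pitch [40B, align 8] → 48
  @48: height [4B, align 4] → 52
  @52: layer [1B, align 1] → 53
  @53: format [1B, align 1] → 54
  +2 pad (align 4)
  @56: stride [4B, align 4] → 60
  +4 tail pad (align 8)
  size 64, align 8
packed(2) layout:
  @0: mip_level [4B, align 2] → 4
  @4: channels [1B, align 1] → 5
  +1 pad (align 2)
  @6: pitch [40B, align 2] → 46
  @46: height [4B, align 2] → 50
  @50: layer [1B, align 1] → 51
  @51: format [1B, align 1] → 52
  @52: stride [4B, align 2] → 56
  size 56, align 2
64 − 56 = 8

8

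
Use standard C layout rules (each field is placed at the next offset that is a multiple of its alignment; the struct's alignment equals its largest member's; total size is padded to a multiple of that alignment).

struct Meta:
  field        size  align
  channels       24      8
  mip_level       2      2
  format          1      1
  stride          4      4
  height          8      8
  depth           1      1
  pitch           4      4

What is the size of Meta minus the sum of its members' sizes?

0..24  channels  (24B, 8-aligned)
24..26  mip_level  (2B, 2-aligned)
26..27  format  (1B, 1-aligned)
27..28  -- padding (1B)
28..32  stride  (4B, 4-aligned)
32..40  height  (8B, 8-aligned)
40..41  depth  (1B, 1-aligned)
41..44  -- padding (3B)
44..48  pitch  (4B, 4-aligned)
sizeof = 48, alignof = 8
data bytes 44, size 48 → padding 4

4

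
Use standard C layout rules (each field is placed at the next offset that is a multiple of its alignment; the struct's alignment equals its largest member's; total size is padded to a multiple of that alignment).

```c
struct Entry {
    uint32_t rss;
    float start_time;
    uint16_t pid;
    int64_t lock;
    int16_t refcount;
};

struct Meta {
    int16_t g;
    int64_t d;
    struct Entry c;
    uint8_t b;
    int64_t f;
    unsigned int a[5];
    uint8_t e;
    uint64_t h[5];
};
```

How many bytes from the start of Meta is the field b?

Entry: @0: rss [4B, align 4] → 4; @4: start_time [4B, align 4] → 8; @8: pid [2B, align 2] → 10; +6 pad (align 8); @16: lock [8B, align 8] → 24; @24: refcount [2B, align 2] → 26; +6 tail pad (align 8); size 32, align 8
@0: g [2B, align 2] → 2
+6 pad (align 8)
@8: d [8B, align 8] → 16
@16: c [32B, align 8] → 48
@48: b [1B, align 1] → 49

48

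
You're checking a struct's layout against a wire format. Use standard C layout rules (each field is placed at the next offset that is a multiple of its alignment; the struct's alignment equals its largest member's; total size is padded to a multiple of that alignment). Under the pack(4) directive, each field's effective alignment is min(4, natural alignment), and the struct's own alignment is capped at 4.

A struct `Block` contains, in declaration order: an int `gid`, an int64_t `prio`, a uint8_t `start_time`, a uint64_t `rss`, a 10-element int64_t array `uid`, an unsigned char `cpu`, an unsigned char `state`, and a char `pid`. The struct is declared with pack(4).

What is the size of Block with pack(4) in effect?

108

@0: gid [4B, align 4] → 4
@4: prio [8B, align 4] → 12
@12: start_time [1B, align 1] → 13
+3 pad (align 4)
@16: rss [8B, align 4] → 24
@24: uid [80B, align 4] → 104
@104: cpu [1B, align 1] → 105
@105: state [1B, align 1] → 106
@106: pid [1B, align 1] → 107
+1 tail pad (align 4)
size 108, align 4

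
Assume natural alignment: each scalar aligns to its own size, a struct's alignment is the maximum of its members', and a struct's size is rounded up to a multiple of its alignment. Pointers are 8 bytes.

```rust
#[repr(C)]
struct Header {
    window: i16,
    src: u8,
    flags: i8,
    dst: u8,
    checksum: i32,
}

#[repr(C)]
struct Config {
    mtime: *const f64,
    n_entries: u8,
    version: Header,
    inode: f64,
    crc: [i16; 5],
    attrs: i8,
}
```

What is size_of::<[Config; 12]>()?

576

Header: 0..2  window  (2B, 2-aligned); 2..3  src  (1B, 1-aligned); 3..4  flags  (1B, 1-aligned); 4..5  dst  (1B, 1-aligned); 5..8  -- padding (3B); 8..12  checksum  (4B, 4-aligned); sizeof = 12, alignof = 4
0..8  mtime  (8B, 8-aligned)
8..9  n_entries  (1B, 1-aligned)
9..12  -- padding (3B)
12..24  version  (12B, 4-aligned)
24..32  inode  (8B, 8-aligned)
32..42  crc  (10B, 2-aligned)
42..43  attrs  (1B, 1-aligned)
43..48  -- tail padding (5B)
sizeof = 48, alignof = 8
array of 12: 12 × 48 = 576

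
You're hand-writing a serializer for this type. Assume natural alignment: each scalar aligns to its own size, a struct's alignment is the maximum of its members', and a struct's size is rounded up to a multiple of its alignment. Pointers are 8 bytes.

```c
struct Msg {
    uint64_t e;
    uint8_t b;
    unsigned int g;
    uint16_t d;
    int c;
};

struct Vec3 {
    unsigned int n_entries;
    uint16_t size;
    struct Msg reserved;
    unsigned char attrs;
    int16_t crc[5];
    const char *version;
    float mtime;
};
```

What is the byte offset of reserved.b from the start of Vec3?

Msg: e at 0 (size 8, align 8) → ends 8; b at 8 (size 1, align 1) → ends 9; pad 3 to align 4 for g; g at 12 (size 4, align 4) → ends 16; d at 16 (size 2, align 2) → ends 18; pad 2 to align 4 for c; c at 20 (size 4, align 4) → ends 24; total 24 bytes, alignment 8
n_entries at 0 (size 4, align 4) → ends 4
size at 4 (size 2, align 2) → ends 6
pad 2 to align 8 for reserved
reserved at 8 (size 24, align 8) → ends 32
within Msg: b at 8
8 + 8 = 16

16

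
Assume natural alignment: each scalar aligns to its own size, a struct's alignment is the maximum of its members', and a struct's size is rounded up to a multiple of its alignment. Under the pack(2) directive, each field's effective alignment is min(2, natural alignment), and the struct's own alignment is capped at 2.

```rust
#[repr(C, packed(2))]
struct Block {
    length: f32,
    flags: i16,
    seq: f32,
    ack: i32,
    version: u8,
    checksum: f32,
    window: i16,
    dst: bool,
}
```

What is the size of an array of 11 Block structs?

264

@0: length [4B, align 2] → 4
@4: flags [2B, align 2] → 6
@6: seq [4B, align 2] → 10
@10: ack [4B, align 2] → 14
@14: version [1B, align 1] → 15
+1 pad (align 2)
@16: checksum [4B, align 2] → 20
@20: window [2B, align 2] → 22
@22: dst [1B, align 1] → 23
+1 tail pad (align 2)
size 24, align 2
array of 11: 11 × 24 = 264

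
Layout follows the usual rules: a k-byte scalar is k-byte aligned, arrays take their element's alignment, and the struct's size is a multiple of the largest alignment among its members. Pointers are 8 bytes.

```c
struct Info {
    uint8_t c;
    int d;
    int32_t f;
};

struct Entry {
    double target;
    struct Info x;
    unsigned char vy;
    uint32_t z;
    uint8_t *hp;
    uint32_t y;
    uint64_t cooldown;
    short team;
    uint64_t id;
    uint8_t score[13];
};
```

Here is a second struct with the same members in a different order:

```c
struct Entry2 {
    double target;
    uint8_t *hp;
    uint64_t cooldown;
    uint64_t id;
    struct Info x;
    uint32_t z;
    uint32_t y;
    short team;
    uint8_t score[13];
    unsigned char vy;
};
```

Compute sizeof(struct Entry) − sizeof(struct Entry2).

Info: @0: c [1B, align 1] → 1; +3 pad (align 4); @4: d [4B, align 4] → 8; @8: f [4B, align 4] → 12; size 12, align 4
@0: target [8B, align 8] → 8
@8: x [12B, align 4] → 20
@20: vy [1B, align 1] → 21
+3 pad (align 4)
@24: z [4B, align 4] → 28
+4 pad (align 8)
@32: hp [8B, align 8] → 40
@40: y [4B, align 4] → 44
+4 pad (align 8)
@48: cooldown [8B, align 8] → 56
@56: team [2B, align 2] → 58
+6 pad (align 8)
@64: id [8B, align 8] → 72
@72: score [13B, align 1] → 85
+3 tail pad (align 8)
size 88, align 8
— Entry2 —
@0: target [8B, align 8] → 8
@8: hp [8B, align 8] → 16
@16: cooldown [8B, align 8] → 24
@24: id [8B, align 8] → 32
@32: x [12B, align 4] → 44
@44: z [4B, align 4] → 48
@48: y [4B, align 4] → 52
@52: team [2B, align 2] → 54
@54: score [13B, align 1] → 67
@67: vy [1B, align 1] → 68
+4 tail pad (align 8)
size 72, align 8
88 − 72 = 16

16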